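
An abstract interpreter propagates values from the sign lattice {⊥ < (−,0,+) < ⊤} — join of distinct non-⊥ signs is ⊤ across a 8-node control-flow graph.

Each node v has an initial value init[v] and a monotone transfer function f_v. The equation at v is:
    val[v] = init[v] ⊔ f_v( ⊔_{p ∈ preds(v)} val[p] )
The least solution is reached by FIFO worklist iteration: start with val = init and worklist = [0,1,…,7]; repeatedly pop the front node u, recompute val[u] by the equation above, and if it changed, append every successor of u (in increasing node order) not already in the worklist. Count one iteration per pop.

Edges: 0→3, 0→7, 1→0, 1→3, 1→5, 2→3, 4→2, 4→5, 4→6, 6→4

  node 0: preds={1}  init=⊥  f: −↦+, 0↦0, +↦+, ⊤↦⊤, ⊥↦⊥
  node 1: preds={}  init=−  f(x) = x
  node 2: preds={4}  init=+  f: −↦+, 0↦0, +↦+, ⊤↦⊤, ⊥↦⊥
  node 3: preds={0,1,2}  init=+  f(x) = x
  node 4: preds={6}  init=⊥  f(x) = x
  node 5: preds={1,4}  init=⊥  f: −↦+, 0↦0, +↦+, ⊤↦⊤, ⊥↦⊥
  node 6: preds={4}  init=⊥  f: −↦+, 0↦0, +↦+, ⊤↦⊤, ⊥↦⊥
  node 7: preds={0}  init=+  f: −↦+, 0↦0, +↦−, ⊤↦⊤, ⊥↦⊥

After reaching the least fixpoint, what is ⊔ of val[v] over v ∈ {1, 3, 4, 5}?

⊤

Worklist (8 pops):
  #1 pop 0: in=− → + (was ⊥); enqueue []
  #2 pop 1: in=⊥ → − (no change)
  #3 pop 2: in=⊥ → + (no change)
  #4 pop 3: in=⊤ → ⊤ (was +); enqueue []
  #5 pop 4: in=⊥ → ⊥ (no change)
  #6 pop 5: in=− → + (was ⊥); enqueue []
  #7 pop 6: in=⊥ → ⊥ (no change)
  #8 pop 7: in=+ → ⊤ (was +); enqueue []

Fixpoint:
  val[0] = +
  val[1] = −
  val[2] = +
  val[3] = ⊤
  val[4] = ⊥
  val[5] = +
  val[6] = ⊥
  val[7] = ⊤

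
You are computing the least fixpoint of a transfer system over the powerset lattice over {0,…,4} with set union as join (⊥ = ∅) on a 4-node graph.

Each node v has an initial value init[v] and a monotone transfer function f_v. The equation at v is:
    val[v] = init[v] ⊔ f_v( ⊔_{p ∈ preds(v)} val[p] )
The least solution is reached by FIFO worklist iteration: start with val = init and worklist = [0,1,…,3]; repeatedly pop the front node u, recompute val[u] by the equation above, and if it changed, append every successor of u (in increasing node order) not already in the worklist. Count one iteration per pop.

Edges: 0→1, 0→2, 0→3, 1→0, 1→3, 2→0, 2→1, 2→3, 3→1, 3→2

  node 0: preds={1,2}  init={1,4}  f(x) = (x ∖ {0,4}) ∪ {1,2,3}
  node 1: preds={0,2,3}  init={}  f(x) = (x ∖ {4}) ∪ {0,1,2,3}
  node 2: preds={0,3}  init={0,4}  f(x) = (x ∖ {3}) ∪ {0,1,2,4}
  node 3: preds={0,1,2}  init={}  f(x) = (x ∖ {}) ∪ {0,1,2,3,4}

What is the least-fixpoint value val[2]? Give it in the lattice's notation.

Worklist (7 pops):
  #1 pop 0: in={0,4} → {1,2,3,4} (was {1,4}); enqueue []
  #2 pop 1: in={0,1,2,3,4} → {0,1,2,3} (was {}); enqueue [0]
  #3 pop 2: in={1,2,3,4} → {0,1,2,4} (was {0,4}); enqueue [1]
  #4 pop 3: in={0,1,2,3,4} → {0,1,2,3,4} (was {}); enqueue [2]
  #5 pop 0: in={0,1,2,3,4} → {1,2,3,4} (no change)
  #6 pop 1: in={0,1,2,3,4} → {0,1,2,3} (no change)
  #7 pop 2: in={0,1,2,3,4} → {0,1,2,4} (no change)

Fixpoint:
  val[0] = {1,2,3,4}
  val[1] = {0,1,2,3}
  val[2] = {0,1,2,4}
  val[3] = {0,1,2,3,4}

{0,1,2,4}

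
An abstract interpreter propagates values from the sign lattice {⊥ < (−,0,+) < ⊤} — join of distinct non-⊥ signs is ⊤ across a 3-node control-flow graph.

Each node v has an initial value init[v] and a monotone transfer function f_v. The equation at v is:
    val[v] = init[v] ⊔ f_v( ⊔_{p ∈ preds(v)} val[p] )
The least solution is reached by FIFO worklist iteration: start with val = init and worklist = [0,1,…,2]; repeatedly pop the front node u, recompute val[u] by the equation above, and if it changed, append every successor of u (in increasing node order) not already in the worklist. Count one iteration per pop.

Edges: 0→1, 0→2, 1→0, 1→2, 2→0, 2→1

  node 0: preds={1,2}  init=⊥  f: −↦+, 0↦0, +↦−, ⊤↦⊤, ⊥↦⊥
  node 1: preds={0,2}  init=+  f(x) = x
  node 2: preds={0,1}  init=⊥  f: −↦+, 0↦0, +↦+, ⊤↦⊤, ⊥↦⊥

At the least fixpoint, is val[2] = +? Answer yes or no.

no

Worklist (6 pops):
  #1 pop 0: in=+ → − (was ⊥); enqueue []
  #2 pop 1: in=− → ⊤ (was +); enqueue [0]
  #3 pop 2: in=⊤ → ⊤ (was ⊥); enqueue [1]
  #4 pop 0: in=⊤ → ⊤ (was −); enqueue [2]
  #5 pop 1: in=⊤ → ⊤ (no change)
  #6 pop 2: in=⊤ → ⊤ (no change)

Fixpoint:
  val[0] = ⊤
  val[1] = ⊤
  val[2] = ⊤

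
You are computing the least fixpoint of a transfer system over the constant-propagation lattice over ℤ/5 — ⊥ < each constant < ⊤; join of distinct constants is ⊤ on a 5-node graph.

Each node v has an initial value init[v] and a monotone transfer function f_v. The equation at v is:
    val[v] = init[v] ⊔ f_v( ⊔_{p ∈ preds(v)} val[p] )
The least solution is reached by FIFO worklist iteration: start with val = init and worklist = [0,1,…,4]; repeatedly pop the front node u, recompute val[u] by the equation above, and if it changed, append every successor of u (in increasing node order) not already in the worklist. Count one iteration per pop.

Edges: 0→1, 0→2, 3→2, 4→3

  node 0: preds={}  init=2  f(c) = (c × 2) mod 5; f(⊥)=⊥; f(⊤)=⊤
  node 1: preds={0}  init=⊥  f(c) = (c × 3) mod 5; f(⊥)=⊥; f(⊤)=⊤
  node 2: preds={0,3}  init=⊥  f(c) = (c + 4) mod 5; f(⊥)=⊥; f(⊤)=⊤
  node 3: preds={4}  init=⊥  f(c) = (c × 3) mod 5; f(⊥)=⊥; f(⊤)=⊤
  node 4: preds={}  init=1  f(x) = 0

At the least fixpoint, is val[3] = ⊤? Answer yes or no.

Iteration log — 8 steps:
  step 1. node 0  ⊔preds=⊥  new=2  stable
  step 2. node 1  ⊔preds=2  new=1  old=⊥  +wl: 
  step 3. node 2  ⊔preds=2  new=1  old=⊥  +wl: 
  step 4. node 3  ⊔preds=1  new=3  old=⊥  +wl: 2
  step 5. node 4  ⊔preds=⊥  new=⊤  old=1  +wl: 3
  step 6. node 2  ⊔preds=⊤  new=⊤  old=1  +wl: 
  step 7. node 3  ⊔preds=⊤  new=⊤  old=3  +wl: 2
  step 8. node 2  ⊔preds=⊤  new=⊤  stable

Least fixpoint reached:
  node 0: 2
  node 1: 1
  node 2: ⊤
  node 3: ⊤
  node 4: ⊤

yes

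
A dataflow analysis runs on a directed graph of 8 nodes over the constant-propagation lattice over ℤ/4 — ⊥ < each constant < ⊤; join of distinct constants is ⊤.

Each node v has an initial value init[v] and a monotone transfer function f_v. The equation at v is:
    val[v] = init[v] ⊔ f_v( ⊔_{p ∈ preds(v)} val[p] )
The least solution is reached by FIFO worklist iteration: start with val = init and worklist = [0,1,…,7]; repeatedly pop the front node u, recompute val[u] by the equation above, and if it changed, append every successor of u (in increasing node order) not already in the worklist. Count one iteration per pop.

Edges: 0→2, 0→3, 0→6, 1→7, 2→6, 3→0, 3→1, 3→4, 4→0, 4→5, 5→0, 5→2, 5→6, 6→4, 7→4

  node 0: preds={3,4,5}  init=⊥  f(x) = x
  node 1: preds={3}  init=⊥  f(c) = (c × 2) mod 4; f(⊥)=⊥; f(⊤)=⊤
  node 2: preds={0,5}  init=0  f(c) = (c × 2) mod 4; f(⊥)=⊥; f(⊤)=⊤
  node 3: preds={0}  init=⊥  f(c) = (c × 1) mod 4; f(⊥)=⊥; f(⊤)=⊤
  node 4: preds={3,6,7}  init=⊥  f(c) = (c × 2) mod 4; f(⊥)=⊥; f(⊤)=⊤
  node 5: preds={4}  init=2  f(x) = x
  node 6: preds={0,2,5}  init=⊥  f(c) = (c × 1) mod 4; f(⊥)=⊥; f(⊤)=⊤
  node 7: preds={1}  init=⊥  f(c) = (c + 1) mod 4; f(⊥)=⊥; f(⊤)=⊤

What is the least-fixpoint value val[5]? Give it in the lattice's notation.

Worklist (21 pops):
  #1 pop 0: in=2 → 2 (was ⊥); enqueue []
  #2 pop 1: in=⊥ → ⊥ (no change)
  #3 pop 2: in=2 → 0 (no change)
  #4 pop 3: in=2 → 2 (was ⊥); enqueue [0,1]
  #5 pop 4: in=2 → 0 (was ⊥); enqueue []
  #6 pop 5: in=0 → ⊤ (was 2); enqueue [2]
  #7 pop 6: in=⊤ → ⊤ (was ⊥); enqueue [4]
  #8 pop 7: in=⊥ → ⊥ (no change)
  #9 pop 0: in=⊤ → ⊤ (was 2); enqueue [3,6]
  #10 pop 1: in=2 → 0 (was ⊥); enqueue [7]
  #11 pop 2: in=⊤ → ⊤ (was 0); enqueue []
  #12 pop 4: in=⊤ → ⊤ (was 0); enqueue [0,5]
  #13 pop 3: in=⊤ → ⊤ (was 2); enqueue [1,4]
  #14 pop 6: in=⊤ → ⊤ (no change)
  #15 pop 7: in=0 → 1 (was ⊥); enqueue []
  #16 pop 0: in=⊤ → ⊤ (no change)
  #17 pop 5: in=⊤ → ⊤ (no change)
  #18 pop 1: in=⊤ → ⊤ (was 0); enqueue [7]
  #19 pop 4: in=⊤ → ⊤ (no change)
  #20 pop 7: in=⊤ → ⊤ (was 1); enqueue [4]
  #21 pop 4: in=⊤ → ⊤ (no change)

Fixpoint:
  val[0] = ⊤
  val[1] = ⊤
  val[2] = ⊤
  val[3] = ⊤
  val[4] = ⊤
  val[5] = ⊤
  val[6] = ⊤
  val[7] = ⊤

⊤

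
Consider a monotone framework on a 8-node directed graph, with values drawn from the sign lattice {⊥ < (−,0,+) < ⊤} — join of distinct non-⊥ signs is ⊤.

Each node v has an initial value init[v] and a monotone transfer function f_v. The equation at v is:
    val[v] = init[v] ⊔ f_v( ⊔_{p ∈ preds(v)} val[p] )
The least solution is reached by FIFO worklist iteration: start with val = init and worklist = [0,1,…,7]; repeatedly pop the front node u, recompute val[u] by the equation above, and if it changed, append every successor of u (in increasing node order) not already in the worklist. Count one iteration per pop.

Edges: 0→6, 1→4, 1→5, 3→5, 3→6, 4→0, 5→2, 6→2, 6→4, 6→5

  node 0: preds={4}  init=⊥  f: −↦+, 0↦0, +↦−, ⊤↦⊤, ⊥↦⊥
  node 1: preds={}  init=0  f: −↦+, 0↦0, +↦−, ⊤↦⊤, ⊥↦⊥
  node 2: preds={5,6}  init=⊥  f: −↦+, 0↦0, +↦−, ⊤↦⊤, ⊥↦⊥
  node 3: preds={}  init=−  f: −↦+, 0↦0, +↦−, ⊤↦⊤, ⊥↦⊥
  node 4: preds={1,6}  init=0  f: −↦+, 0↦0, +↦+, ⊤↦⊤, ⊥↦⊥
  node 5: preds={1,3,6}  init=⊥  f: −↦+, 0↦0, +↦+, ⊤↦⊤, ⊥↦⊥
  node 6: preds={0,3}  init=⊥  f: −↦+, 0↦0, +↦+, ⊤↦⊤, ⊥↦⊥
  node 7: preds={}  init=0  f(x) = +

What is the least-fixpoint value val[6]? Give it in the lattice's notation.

⊤

Iteration log — 13 steps:
  step 1. node 0  ⊔preds=0  new=0  old=⊥  +wl: 
  step 2. node 1  ⊔preds=⊥  new=0  stable
  step 3. node 2  ⊔preds=⊥  new=⊥  stable
  step 4. node 3  ⊔preds=⊥  new=−  stable
  step 5. node 4  ⊔preds=0  new=0  stable
  step 6. node 5  ⊔preds=⊤  new=⊤  old=⊥  +wl: 2
  step 7. node 6  ⊔preds=⊤  new=⊤  old=⊥  +wl: 4,5
  step 8. node 7  ⊔preds=⊥  new=⊤  old=0  +wl: 
  step 9. node 2  ⊔preds=⊤  new=⊤  old=⊥  +wl: 
  step 10. node 4  ⊔preds=⊤  new=⊤  old=0  +wl: 0
  step 11. node 5  ⊔preds=⊤  new=⊤  stable
  step 12. node 0  ⊔preds=⊤  new=⊤  old=0  +wl: 6
  step 13. node 6  ⊔preds=⊤  new=⊤  stable

Least fixpoint reached:
  node 0: ⊤
  node 1: 0
  node 2: ⊤
  node 3: −
  node 4: ⊤
  node 5: ⊤
  node 6: ⊤
  node 7: ⊤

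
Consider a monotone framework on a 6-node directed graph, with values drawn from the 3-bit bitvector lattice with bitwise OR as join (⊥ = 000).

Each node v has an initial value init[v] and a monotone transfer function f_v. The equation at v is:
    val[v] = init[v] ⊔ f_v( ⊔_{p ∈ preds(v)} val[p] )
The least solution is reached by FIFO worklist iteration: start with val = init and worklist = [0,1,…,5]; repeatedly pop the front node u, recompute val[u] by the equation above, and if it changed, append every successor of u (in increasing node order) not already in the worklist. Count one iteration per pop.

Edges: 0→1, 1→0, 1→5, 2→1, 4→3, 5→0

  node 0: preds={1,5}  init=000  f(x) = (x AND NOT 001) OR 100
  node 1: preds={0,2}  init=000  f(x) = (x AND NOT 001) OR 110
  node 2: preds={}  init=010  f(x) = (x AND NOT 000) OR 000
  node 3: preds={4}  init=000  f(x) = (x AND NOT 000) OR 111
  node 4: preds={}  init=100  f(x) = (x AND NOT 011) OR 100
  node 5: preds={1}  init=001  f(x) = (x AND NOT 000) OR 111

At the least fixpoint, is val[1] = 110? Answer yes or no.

Worklist (8 pops):
  #1 pop 0: in=001 → 100 (was 000); enqueue []
  #2 pop 1: in=110 → 110 (was 000); enqueue [0]
  #3 pop 2: in=000 → 010 (no change)
  #4 pop 3: in=100 → 111 (was 000); enqueue []
  #5 pop 4: in=000 → 100 (no change)
  #6 pop 5: in=110 → 111 (was 001); enqueue []
  #7 pop 0: in=111 → 110 (was 100); enqueue [1]
  #8 pop 1: in=110 → 110 (no change)

Fixpoint:
  val[0] = 110
  val[1] = 110
  val[2] = 010
  val[3] = 111
  val[4] = 100
  val[5] = 111

yes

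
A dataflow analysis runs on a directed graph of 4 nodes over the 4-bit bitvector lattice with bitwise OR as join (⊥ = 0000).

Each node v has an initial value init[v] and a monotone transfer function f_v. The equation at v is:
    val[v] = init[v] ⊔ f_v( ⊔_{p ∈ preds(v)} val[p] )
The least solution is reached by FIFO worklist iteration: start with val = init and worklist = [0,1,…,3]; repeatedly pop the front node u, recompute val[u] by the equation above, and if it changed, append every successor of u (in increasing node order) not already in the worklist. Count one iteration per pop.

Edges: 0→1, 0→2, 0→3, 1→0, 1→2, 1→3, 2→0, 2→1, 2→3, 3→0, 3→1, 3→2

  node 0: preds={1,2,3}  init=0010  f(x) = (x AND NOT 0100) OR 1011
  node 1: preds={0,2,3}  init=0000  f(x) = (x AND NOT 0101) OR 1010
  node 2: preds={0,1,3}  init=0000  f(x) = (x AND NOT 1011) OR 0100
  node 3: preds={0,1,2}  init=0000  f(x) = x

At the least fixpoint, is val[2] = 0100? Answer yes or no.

yes

Trace (7 dequeues):
  [1] u=0 | in 0000 | out 1011 | prev 0010 | push {}
  [2] u=1 | in 1011 | out 1010 | prev 0000 | push {0}
  [3] u=2 | in 1011 | out 0100 | prev 0000 | push {1}
  [4] u=3 | in 1111 | out 1111 | prev 0000 | push {2}
  [5] u=0 | in 1111 | out 1011 | ==
  [6] u=1 | in 1111 | out 1010 | ==
  [7] u=2 | in 1111 | out 0100 | ==

Converged values:
  [0] 1011
  [1] 1010
  [2] 0100
  [3] 1111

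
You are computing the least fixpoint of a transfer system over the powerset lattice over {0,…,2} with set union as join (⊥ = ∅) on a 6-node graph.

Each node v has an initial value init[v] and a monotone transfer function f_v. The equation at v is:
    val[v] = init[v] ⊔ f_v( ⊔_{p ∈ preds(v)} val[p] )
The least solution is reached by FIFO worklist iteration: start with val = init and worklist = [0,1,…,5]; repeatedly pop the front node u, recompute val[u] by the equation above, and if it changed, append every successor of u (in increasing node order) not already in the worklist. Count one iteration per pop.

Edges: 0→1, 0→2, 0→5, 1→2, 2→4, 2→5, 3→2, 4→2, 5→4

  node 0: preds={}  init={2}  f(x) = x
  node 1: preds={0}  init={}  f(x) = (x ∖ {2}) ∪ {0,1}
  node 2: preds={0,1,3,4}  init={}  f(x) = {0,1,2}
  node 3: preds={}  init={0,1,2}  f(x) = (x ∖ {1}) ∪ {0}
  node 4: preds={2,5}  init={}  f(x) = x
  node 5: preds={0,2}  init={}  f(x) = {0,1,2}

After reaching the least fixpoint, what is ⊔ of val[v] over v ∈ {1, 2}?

Trace (8 dequeues):
  [1] u=0 | in {} | out {2} | ==
  [2] u=1 | in {2} | out {0,1} | prev {} | push {}
  [3] u=2 | in {0,1,2} | out {0,1,2} | prev {} | push {}
  [4] u=3 | in {} | out {0,1,2} | ==
  [5] u=4 | in {0,1,2} | out {0,1,2} | prev {} | push {2}
  [6] u=5 | in {0,1,2} | out {0,1,2} | prev {} | push {4}
  [7] u=2 | in {0,1,2} | out {0,1,2} | ==
  [8] u=4 | in {0,1,2} | out {0,1,2} | ==

Converged values:
  [0] {2}
  [1] {0,1}
  [2] {0,1,2}
  [3] {0,1,2}
  [4] {0,1,2}
  [5] {0,1,2}

{0,1,2}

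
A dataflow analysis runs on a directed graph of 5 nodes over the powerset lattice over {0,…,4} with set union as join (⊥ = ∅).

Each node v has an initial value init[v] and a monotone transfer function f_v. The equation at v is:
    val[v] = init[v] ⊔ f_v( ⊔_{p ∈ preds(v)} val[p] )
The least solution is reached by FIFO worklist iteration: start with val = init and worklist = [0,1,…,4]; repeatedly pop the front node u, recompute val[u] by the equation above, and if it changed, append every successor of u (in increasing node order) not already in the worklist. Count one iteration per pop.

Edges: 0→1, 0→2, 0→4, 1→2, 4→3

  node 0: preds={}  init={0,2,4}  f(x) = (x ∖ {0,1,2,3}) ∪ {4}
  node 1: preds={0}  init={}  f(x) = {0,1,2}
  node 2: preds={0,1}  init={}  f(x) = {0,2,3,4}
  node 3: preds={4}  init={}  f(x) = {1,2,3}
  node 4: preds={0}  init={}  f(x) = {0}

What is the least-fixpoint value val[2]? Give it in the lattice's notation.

{0,2,3,4}

Worklist (6 pops):
  #1 pop 0: in={} → {0,2,4} (no change)
  #2 pop 1: in={0,2,4} → {0,1,2} (was {}); enqueue []
  #3 pop 2: in={0,1,2,4} → {0,2,3,4} (was {}); enqueue []
  #4 pop 3: in={} → {1,2,3} (was {}); enqueue []
  #5 pop 4: in={0,2,4} → {0} (was {}); enqueue [3]
  #6 pop 3: in={0} → {1,2,3} (no change)

Fixpoint:
  val[0] = {0,2,4}
  val[1] = {0,1,2}
  val[2] = {0,2,3,4}
  val[3] = {1,2,3}
  val[4] = {0}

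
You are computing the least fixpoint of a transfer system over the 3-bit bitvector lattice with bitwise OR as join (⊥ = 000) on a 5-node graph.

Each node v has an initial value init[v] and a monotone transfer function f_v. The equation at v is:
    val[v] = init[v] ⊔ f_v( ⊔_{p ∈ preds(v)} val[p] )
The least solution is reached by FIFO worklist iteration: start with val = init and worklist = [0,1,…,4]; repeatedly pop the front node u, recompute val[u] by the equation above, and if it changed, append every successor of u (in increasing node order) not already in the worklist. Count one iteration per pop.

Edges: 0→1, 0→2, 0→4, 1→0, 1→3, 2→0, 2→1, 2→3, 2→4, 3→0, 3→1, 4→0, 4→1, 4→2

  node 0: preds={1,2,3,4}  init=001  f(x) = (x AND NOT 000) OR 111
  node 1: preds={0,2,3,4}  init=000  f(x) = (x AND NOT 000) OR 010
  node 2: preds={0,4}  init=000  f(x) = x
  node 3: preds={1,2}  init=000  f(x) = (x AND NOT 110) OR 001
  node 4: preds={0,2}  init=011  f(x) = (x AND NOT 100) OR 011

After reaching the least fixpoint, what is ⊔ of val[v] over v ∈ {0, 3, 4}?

111

Trace (7 dequeues):
  [1] u=0 | in 011 | out 111 | prev 001 | push {}
  [2] u=1 | in 111 | out 111 | prev 000 | push {0}
  [3] u=2 | in 111 | out 111 | prev 000 | push {1}
  [4] u=3 | in 111 | out 001 | prev 000 | push {}
  [5] u=4 | in 111 | out 011 | ==
  [6] u=0 | in 111 | out 111 | ==
  [7] u=1 | in 111 | out 111 | ==

Converged values:
  [0] 111
  [1] 111
  [2] 111
  [3] 001
  [4] 011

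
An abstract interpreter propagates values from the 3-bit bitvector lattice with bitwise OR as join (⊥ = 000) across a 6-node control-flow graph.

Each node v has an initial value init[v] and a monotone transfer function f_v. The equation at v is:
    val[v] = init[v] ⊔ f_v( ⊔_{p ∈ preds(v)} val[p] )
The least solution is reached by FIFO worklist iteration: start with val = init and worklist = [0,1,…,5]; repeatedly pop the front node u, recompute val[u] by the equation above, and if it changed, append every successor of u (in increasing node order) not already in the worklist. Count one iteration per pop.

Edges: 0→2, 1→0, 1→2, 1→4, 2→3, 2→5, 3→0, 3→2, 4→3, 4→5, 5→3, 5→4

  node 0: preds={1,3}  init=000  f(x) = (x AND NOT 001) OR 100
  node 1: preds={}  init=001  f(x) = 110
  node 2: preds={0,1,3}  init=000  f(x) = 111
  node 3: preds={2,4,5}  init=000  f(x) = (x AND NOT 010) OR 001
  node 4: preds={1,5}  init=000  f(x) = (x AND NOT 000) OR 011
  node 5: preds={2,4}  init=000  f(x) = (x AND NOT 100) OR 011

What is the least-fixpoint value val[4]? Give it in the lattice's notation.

111

Worklist (10 pops):
  #1 pop 0: in=001 → 100 (was 000); enqueue []
  #2 pop 1: in=000 → 111 (was 001); enqueue [0]
  #3 pop 2: in=111 → 111 (was 000); enqueue []
  #4 pop 3: in=111 → 101 (was 000); enqueue [2]
  #5 pop 4: in=111 → 111 (was 000); enqueue [3]
  #6 pop 5: in=111 → 011 (was 000); enqueue [4]
  #7 pop 0: in=111 → 110 (was 100); enqueue []
  #8 pop 2: in=111 → 111 (no change)
  #9 pop 3: in=111 → 101 (no change)
  #10 pop 4: in=111 → 111 (no change)

Fixpoint:
  val[0] = 110
  val[1] = 111
  val[2] = 111
  val[3] = 101
  val[4] = 111
  val[5] = 011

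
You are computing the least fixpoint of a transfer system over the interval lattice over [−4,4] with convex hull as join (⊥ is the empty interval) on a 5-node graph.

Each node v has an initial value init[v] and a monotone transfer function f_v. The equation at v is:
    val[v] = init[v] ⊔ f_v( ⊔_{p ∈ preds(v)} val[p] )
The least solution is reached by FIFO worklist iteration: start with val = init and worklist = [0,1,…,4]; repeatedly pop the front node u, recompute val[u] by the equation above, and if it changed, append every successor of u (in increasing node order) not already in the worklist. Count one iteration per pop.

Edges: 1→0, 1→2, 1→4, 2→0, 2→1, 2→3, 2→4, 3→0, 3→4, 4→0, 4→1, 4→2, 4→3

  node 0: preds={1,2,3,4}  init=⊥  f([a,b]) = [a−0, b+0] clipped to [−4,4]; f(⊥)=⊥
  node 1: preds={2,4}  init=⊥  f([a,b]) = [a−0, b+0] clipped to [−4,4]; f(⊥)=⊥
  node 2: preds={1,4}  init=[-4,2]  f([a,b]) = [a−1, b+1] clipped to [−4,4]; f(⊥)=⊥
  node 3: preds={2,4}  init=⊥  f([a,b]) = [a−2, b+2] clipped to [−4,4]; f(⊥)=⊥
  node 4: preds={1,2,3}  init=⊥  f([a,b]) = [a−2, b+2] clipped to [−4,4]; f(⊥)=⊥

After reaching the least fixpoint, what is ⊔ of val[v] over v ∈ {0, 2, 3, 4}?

Worklist (12 pops):
  #1 pop 0: in=[-4,2] → [-4,2] (was ⊥); enqueue []
  #2 pop 1: in=[-4,2] → [-4,2] (was ⊥); enqueue [0]
  #3 pop 2: in=[-4,2] → [-4,3] (was [-4,2]); enqueue [1]
  #4 pop 3: in=[-4,3] → [-4,4] (was ⊥); enqueue []
  #5 pop 4: in=[-4,4] → [-4,4] (was ⊥); enqueue [2,3]
  #6 pop 0: in=[-4,4] → [-4,4] (was [-4,2]); enqueue []
  #7 pop 1: in=[-4,4] → [-4,4] (was [-4,2]); enqueue [0,4]
  #8 pop 2: in=[-4,4] → [-4,4] (was [-4,3]); enqueue [1]
  #9 pop 3: in=[-4,4] → [-4,4] (no change)
  #10 pop 0: in=[-4,4] → [-4,4] (no change)
  #11 pop 4: in=[-4,4] → [-4,4] (no change)
  #12 pop 1: in=[-4,4] → [-4,4] (no change)

Fixpoint:
  val[0] = [-4,4]
  val[1] = [-4,4]
  val[2] = [-4,4]
  val[3] = [-4,4]
  val[4] = [-4,4]

[-4,4]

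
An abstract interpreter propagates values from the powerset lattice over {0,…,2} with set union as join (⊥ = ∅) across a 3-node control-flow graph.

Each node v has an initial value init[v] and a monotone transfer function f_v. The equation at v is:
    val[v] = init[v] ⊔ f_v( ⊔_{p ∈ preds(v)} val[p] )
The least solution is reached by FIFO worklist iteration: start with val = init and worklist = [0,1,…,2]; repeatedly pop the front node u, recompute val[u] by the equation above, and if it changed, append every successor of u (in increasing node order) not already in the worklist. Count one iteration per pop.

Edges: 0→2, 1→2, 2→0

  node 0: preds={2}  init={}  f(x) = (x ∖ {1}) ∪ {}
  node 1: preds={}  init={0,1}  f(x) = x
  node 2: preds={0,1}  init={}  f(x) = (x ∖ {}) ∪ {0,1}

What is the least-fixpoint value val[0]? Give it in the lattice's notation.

{0}

Trace (5 dequeues):
  [1] u=0 | in {} | out {} | ==
  [2] u=1 | in {} | out {0,1} | ==
  [3] u=2 | in {0,1} | out {0,1} | prev {} | push {0}
  [4] u=0 | in {0,1} | out {0} | prev {} | push {2}
  [5] u=2 | in {0,1} | out {0,1} | ==

Converged values:
  [0] {0}
  [1] {0,1}
  [2] {0,1}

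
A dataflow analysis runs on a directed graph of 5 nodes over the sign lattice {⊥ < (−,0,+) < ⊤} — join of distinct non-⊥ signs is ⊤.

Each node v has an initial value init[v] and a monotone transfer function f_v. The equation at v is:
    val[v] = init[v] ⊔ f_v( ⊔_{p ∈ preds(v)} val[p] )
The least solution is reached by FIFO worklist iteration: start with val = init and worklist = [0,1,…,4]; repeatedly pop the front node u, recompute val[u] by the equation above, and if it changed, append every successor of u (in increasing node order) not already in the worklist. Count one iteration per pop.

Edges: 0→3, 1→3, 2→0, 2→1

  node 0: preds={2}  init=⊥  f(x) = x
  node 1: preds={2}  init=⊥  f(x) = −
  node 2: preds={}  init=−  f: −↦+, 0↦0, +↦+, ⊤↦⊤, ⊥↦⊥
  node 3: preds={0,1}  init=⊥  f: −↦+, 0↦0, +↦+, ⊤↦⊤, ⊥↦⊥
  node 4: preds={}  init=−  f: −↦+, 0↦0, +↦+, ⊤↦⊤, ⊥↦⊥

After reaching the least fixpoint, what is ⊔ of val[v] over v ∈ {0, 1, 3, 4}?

⊤

Trace (5 dequeues):
  [1] u=0 | in − | out − | prev ⊥ | push {}
  [2] u=1 | in − | out − | prev ⊥ | push {}
  [3] u=2 | in ⊥ | out − | ==
  [4] u=3 | in − | out + | prev ⊥ | push {}
  [5] u=4 | in ⊥ | out − | ==

Converged values:
  [0] −
  [1] −
  [2] −
  [3] +
  [4] −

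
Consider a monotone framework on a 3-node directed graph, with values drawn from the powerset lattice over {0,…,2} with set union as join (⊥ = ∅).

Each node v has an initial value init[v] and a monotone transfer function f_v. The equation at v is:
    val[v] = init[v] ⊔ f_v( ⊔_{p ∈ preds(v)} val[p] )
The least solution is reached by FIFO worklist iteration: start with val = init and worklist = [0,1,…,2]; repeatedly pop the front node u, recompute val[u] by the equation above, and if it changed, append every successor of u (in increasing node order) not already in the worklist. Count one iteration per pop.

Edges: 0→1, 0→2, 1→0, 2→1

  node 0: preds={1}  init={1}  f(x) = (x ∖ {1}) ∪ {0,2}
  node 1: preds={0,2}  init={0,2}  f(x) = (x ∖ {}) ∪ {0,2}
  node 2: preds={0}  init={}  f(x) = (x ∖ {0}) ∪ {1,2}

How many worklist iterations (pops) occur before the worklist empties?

5

Trace (5 dequeues):
  [1] u=0 | in {0,2} | out {0,1,2} | prev {1} | push {}
  [2] u=1 | in {0,1,2} | out {0,1,2} | prev {0,2} | push {0}
  [3] u=2 | in {0,1,2} | out {1,2} | prev {} | push {1}
  [4] u=0 | in {0,1,2} | out {0,1,2} | ==
  [5] u=1 | in {0,1,2} | out {0,1,2} | ==

Converged values:
  [0] {0,1,2}
  [1] {0,1,2}
  [2] {1,2}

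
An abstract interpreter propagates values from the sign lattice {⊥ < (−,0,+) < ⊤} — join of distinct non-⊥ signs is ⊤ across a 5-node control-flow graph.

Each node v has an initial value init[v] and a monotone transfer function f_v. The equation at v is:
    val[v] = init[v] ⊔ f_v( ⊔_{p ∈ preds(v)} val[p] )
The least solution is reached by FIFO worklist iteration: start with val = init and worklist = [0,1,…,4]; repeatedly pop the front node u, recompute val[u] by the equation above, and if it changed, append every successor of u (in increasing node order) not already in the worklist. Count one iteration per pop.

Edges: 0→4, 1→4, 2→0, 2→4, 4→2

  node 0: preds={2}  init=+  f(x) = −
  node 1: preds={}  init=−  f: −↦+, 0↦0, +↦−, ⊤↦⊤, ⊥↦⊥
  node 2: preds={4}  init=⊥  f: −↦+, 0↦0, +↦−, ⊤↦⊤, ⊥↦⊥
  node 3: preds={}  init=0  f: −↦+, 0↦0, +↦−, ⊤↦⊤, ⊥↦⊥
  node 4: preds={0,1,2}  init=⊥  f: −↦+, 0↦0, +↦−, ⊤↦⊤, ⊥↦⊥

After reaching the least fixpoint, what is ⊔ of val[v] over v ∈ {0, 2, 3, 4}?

Trace (8 dequeues):
  [1] u=0 | in ⊥ | out ⊤ | prev + | push {}
  [2] u=1 | in ⊥ | out − | ==
  [3] u=2 | in ⊥ | out ⊥ | ==
  [4] u=3 | in ⊥ | out 0 | ==
  [5] u=4 | in ⊤ | out ⊤ | prev ⊥ | push {2}
  [6] u=2 | in ⊤ | out ⊤ | prev ⊥ | push {0,4}
  [7] u=0 | in ⊤ | out ⊤ | ==
  [8] u=4 | in ⊤ | out ⊤ | ==

Converged values:
  [0] ⊤
  [1] −
  [2] ⊤
  [3] 0
  [4] ⊤

⊤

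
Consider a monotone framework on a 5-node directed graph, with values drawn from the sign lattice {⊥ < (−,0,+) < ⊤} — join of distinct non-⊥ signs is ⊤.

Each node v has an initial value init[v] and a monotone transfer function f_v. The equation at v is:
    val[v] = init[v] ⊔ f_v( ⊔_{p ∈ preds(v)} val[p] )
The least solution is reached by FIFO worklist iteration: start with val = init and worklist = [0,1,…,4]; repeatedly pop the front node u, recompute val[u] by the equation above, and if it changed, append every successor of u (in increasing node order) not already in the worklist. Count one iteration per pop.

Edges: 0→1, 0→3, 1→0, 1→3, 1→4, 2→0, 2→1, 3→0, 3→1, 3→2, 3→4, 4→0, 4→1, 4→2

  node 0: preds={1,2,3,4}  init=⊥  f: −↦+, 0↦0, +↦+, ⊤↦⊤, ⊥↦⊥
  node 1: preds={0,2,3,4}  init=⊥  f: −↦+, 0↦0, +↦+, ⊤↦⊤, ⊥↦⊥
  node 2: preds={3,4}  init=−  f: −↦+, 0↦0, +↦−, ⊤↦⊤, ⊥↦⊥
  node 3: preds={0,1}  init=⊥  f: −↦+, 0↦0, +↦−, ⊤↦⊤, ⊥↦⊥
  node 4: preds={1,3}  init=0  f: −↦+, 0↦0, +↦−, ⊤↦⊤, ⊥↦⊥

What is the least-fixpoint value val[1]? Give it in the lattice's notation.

⊤

Worklist (8 pops):
  #1 pop 0: in=⊤ → ⊤ (was ⊥); enqueue []
  #2 pop 1: in=⊤ → ⊤ (was ⊥); enqueue [0]
  #3 pop 2: in=0 → ⊤ (was −); enqueue [1]
  #4 pop 3: in=⊤ → ⊤ (was ⊥); enqueue [2]
  #5 pop 4: in=⊤ → ⊤ (was 0); enqueue []
  #6 pop 0: in=⊤ → ⊤ (no change)
  #7 pop 1: in=⊤ → ⊤ (no change)
  #8 pop 2: in=⊤ → ⊤ (no change)

Fixpoint:
  val[0] = ⊤
  val[1] = ⊤
  val[2] = ⊤
  val[3] = ⊤
  val[4] = ⊤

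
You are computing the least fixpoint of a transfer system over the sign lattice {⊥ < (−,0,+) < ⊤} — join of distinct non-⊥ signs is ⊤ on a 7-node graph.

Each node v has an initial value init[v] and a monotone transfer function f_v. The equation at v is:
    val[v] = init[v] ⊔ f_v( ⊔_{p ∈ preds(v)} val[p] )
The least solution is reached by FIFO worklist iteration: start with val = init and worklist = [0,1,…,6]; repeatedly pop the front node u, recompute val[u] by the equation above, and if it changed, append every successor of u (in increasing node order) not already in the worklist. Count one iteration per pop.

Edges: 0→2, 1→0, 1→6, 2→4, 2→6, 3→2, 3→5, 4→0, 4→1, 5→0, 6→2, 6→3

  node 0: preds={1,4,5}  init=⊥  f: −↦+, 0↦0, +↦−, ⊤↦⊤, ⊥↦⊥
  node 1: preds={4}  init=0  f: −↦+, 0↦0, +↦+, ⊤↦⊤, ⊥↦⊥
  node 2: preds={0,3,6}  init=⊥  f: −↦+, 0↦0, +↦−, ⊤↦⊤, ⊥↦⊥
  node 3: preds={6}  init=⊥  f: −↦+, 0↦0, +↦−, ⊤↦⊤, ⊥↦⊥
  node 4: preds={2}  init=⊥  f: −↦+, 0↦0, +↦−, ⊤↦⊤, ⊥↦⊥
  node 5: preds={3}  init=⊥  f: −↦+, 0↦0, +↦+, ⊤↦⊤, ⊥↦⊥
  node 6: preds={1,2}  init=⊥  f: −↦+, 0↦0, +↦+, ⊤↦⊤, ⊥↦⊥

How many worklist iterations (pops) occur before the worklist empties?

Trace (14 dequeues):
  [1] u=0 | in 0 | out 0 | prev ⊥ | push {}
  [2] u=1 | in ⊥ | out 0 | ==
  [3] u=2 | in 0 | out 0 | prev ⊥ | push {}
  [4] u=3 | in ⊥ | out ⊥ | ==
  [5] u=4 | in 0 | out 0 | prev ⊥ | push {0,1}
  [6] u=5 | in ⊥ | out ⊥ | ==
  [7] u=6 | in 0 | out 0 | prev ⊥ | push {2,3}
  [8] u=0 | in 0 | out 0 | ==
  [9] u=1 | in 0 | out 0 | ==
  [10] u=2 | in 0 | out 0 | ==
  [11] u=3 | in 0 | out 0 | prev ⊥ | push {2,5}
  [12] u=2 | in 0 | out 0 | ==
  [13] u=5 | in 0 | out 0 | prev ⊥ | push {0}
  [14] u=0 | in 0 | out 0 | ==

Converged values:
  [0] 0
  [1] 0
  [2] 0
  [3] 0
  [4] 0
  [5] 0
  [6] 0

14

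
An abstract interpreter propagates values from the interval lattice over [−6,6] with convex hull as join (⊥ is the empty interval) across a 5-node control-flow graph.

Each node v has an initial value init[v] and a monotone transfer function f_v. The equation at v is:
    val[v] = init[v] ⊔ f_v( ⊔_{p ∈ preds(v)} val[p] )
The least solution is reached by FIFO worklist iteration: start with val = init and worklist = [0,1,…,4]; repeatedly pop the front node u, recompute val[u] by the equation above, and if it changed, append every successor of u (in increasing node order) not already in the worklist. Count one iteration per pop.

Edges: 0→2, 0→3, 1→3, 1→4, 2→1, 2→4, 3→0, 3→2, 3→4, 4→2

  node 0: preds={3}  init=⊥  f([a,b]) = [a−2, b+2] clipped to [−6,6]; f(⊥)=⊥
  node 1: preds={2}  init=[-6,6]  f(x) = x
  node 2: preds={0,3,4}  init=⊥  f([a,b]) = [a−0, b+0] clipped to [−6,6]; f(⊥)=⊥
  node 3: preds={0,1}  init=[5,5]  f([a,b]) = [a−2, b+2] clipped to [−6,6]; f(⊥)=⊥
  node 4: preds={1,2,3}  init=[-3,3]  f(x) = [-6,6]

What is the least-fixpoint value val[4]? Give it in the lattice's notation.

Worklist (11 pops):
  #1 pop 0: in=[5,5] → [3,6] (was ⊥); enqueue []
  #2 pop 1: in=⊥ → [-6,6] (no change)
  #3 pop 2: in=[-3,6] → [-3,6] (was ⊥); enqueue [1]
  #4 pop 3: in=[-6,6] → [-6,6] (was [5,5]); enqueue [0,2]
  #5 pop 4: in=[-6,6] → [-6,6] (was [-3,3]); enqueue []
  #6 pop 1: in=[-3,6] → [-6,6] (no change)
  #7 pop 0: in=[-6,6] → [-6,6] (was [3,6]); enqueue [3]
  #8 pop 2: in=[-6,6] → [-6,6] (was [-3,6]); enqueue [1,4]
  #9 pop 3: in=[-6,6] → [-6,6] (no change)
  #10 pop 1: in=[-6,6] → [-6,6] (no change)
  #11 pop 4: in=[-6,6] → [-6,6] (no change)

Fixpoint:
  val[0] = [-6,6]
  val[1] = [-6,6]
  val[2] = [-6,6]
  val[3] = [-6,6]
  val[4] = [-6,6]

[-6,6]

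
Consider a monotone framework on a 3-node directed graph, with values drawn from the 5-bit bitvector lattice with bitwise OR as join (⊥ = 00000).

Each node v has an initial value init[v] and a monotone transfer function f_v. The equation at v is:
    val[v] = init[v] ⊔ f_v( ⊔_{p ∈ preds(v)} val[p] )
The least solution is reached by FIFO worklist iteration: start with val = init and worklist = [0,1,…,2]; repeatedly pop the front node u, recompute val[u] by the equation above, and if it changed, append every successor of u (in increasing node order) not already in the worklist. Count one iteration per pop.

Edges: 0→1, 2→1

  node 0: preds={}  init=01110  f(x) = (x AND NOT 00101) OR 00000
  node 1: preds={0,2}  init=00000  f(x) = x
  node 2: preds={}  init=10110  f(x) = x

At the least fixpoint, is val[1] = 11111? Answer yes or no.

no

Worklist (3 pops):
  #1 pop 0: in=00000 → 01110 (no change)
  #2 pop 1: in=11110 → 11110 (was 00000); enqueue []
  #3 pop 2: in=00000 → 10110 (no change)

Fixpoint:
  val[0] = 01110
  val[1] = 11110
  val[2] = 10110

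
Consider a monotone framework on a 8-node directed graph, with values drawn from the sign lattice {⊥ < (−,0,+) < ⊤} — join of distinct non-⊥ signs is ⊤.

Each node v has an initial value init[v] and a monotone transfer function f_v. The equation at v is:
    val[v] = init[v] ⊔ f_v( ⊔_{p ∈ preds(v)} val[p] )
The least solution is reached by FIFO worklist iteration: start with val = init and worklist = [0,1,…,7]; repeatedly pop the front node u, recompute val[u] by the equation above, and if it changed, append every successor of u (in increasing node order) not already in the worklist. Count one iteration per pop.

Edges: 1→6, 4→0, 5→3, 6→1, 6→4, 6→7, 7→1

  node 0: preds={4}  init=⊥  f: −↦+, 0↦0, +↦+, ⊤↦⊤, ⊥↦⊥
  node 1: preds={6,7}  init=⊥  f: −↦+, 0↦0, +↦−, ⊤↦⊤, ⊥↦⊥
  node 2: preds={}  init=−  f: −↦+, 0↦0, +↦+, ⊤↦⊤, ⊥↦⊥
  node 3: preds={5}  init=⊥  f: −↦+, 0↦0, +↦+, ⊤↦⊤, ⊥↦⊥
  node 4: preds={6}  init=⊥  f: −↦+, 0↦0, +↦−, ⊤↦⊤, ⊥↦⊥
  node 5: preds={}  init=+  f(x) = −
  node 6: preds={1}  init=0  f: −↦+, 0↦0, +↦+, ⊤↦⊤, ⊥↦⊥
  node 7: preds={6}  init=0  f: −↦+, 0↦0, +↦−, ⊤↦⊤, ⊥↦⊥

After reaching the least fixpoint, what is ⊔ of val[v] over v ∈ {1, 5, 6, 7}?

Trace (10 dequeues):
  [1] u=0 | in ⊥ | out ⊥ | ==
  [2] u=1 | in 0 | out 0 | prev ⊥ | push {}
  [3] u=2 | in ⊥ | out − | ==
  [4] u=3 | in + | out + | prev ⊥ | push {}
  [5] u=4 | in 0 | out 0 | prev ⊥ | push {0}
  [6] u=5 | in ⊥ | out ⊤ | prev + | push {3}
  [7] u=6 | in 0 | out 0 | ==
  [8] u=7 | in 0 | out 0 | ==
  [9] u=0 | in 0 | out 0 | prev ⊥ | push {}
  [10] u=3 | in ⊤ | out ⊤ | prev + | push {}

Converged values:
  [0] 0
  [1] 0
  [2] −
  [3] ⊤
  [4] 0
  [5] ⊤
  [6] 0
  [7] 0

⊤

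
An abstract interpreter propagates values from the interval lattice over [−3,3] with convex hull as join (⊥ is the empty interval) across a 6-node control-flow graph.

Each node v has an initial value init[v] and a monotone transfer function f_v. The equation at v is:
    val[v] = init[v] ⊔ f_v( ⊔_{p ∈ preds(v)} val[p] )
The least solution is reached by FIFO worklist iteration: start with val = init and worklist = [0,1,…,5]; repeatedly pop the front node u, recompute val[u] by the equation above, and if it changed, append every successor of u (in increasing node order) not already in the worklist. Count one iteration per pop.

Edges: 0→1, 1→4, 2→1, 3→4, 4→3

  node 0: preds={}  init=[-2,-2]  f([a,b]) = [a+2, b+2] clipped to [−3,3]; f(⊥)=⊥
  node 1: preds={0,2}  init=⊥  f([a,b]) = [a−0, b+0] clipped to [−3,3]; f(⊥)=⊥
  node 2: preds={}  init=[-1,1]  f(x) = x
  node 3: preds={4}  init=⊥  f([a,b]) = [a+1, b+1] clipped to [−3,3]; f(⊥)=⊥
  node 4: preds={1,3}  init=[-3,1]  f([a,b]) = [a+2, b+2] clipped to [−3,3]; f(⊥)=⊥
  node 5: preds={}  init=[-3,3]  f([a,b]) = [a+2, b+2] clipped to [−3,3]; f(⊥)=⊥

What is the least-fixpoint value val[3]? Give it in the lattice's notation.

[-2,3]

Trace (8 dequeues):
  [1] u=0 | in ⊥ | out [-2,-2] | ==
  [2] u=1 | in [-2,1] | out [-2,1] | prev ⊥ | push {}
  [3] u=2 | in ⊥ | out [-1,1] | ==
  [4] u=3 | in [-3,1] | out [-2,2] | prev ⊥ | push {}
  [5] u=4 | in [-2,2] | out [-3,3] | prev [-3,1] | push {3}
  [6] u=5 | in ⊥ | out [-3,3] | ==
  [7] u=3 | in [-3,3] | out [-2,3] | prev [-2,2] | push {4}
  [8] u=4 | in [-2,3] | out [-3,3] | ==

Converged values:
  [0] [-2,-2]
  [1] [-2,1]
  [2] [-1,1]
  [3] [-2,3]
  [4] [-3,3]
  [5] [-3,3]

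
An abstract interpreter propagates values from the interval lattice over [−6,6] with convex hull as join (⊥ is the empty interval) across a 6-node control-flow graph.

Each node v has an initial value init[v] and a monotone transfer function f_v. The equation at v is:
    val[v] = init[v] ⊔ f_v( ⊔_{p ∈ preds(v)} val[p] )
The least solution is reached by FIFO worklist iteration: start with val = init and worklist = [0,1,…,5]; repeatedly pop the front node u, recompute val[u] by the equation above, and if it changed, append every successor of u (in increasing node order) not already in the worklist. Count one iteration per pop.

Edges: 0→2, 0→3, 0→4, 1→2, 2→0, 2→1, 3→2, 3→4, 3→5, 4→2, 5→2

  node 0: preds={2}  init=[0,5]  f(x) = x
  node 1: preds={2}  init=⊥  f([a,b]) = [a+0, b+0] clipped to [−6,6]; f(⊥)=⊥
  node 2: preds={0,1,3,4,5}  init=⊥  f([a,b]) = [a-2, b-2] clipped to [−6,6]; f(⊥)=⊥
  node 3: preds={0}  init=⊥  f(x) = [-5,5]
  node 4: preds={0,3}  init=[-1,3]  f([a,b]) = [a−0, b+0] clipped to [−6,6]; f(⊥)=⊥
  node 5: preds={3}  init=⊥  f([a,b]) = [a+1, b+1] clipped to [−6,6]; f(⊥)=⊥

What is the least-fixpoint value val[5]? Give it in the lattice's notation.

[-4,6]

Trace (17 dequeues):
  [1] u=0 | in ⊥ | out [0,5] | ==
  [2] u=1 | in ⊥ | out ⊥ | ==
  [3] u=2 | in [-1,5] | out [-3,3] | prev ⊥ | push {0,1}
  [4] u=3 | in [0,5] | out [-5,5] | prev ⊥ | push {2}
  [5] u=4 | in [-5,5] | out [-5,5] | prev [-1,3] | push {}
  [6] u=5 | in [-5,5] | out [-4,6] | prev ⊥ | push {}
  [7] u=0 | in [-3,3] | out [-3,5] | prev [0,5] | push {3,4}
  [8] u=1 | in [-3,3] | out [-3,3] | prev ⊥ | push {}
  [9] u=2 | in [-5,6] | out [-6,4] | prev [-3,3] | push {0,1}
  [10] u=3 | in [-3,5] | out [-5,5] | ==
  [11] u=4 | in [-5,5] | out [-5,5] | ==
  [12] u=0 | in [-6,4] | out [-6,5] | prev [-3,5] | push {2,3,4}
  [13] u=1 | in [-6,4] | out [-6,4] | prev [-3,3] | push {}
  [14] u=2 | in [-6,6] | out [-6,4] | ==
  [15] u=3 | in [-6,5] | out [-5,5] | ==
  [16] u=4 | in [-6,5] | out [-6,5] | prev [-5,5] | push {2}
  [17] u=2 | in [-6,6] | out [-6,4] | ==

Converged values:
  [0] [-6,5]
  [1] [-6,4]
  [2] [-6,4]
  [3] [-5,5]
  [4] [-6,5]
  [5] [-4,6]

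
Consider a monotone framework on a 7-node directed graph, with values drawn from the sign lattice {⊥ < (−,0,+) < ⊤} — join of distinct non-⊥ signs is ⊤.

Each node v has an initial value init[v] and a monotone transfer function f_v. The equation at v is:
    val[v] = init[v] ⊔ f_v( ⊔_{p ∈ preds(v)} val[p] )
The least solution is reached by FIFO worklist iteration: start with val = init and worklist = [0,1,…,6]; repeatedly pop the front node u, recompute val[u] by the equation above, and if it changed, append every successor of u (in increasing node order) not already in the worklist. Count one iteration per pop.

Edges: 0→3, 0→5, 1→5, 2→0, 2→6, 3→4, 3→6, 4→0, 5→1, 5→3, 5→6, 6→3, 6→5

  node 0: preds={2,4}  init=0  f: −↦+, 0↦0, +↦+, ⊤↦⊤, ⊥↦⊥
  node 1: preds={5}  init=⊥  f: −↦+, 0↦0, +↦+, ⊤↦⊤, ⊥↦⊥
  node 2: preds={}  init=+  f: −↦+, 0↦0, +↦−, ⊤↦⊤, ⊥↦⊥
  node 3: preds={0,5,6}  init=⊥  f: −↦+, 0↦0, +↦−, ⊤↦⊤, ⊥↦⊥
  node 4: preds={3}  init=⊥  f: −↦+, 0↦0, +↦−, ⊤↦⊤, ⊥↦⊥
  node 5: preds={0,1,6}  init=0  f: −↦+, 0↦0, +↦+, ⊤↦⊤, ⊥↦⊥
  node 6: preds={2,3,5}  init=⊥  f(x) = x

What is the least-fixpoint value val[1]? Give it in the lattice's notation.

Iteration log — 11 steps:
  step 1. node 0  ⊔preds=+  new=⊤  old=0  +wl: 
  step 2. node 1  ⊔preds=0  new=0  old=⊥  +wl: 
  step 3. node 2  ⊔preds=⊥  new=+  stable
  step 4. node 3  ⊔preds=⊤  new=⊤  old=⊥  +wl: 
  step 5. node 4  ⊔preds=⊤  new=⊤  old=⊥  +wl: 0
  step 6. node 5  ⊔preds=⊤  new=⊤  old=0  +wl: 1,3
  step 7. node 6  ⊔preds=⊤  new=⊤  old=⊥  +wl: 5
  step 8. node 0  ⊔preds=⊤  new=⊤  stable
  step 9. node 1  ⊔preds=⊤  new=⊤  old=0  +wl: 
  step 10. node 3  ⊔preds=⊤  new=⊤  stable
  step 11. node 5  ⊔preds=⊤  new=⊤  stable

Least fixpoint reached:
  node 0: ⊤
  node 1: ⊤
  node 2: +
  node 3: ⊤
  node 4: ⊤
  node 5: ⊤
  node 6: ⊤

⊤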